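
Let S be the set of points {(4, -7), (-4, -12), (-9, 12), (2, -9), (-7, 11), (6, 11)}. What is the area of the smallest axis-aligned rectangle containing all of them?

x ranges over [-9, 6], width 15.
y ranges over [-12, 12], height 24.
Area = 15 × 24 = 360.

360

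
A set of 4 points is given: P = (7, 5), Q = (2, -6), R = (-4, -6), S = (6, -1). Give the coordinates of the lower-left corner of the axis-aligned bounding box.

x-range [-4, 7], y-range [-6, 5].
The lower-left corner is (-4, -6).

(-4, -6)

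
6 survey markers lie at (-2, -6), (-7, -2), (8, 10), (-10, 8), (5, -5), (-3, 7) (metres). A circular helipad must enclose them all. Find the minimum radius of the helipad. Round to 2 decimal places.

10.41

By Welzl's lemma the MEC is supported by two points (diametrically opposite) or three points (on a circumcircle).
The minimum enclosing circle is determined by three boundary points: (8, 10), (-10, 8), (5, -5).
Their circumcentre is (-19/44, 171/44) with r² = 105001/968.
The farthest remaining point (-2, -6) is at distance² 96993/968 ≤ 105001/968.
r = √(105001/968) ≈ 10.41.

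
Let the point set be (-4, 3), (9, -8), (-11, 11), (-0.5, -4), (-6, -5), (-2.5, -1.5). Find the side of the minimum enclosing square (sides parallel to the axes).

20

The bounding box has width 20 and height 19.
An axis-aligned square enclosing the set must have side ≥ max(width, height).
So the minimum side is max(20, 19) = 20.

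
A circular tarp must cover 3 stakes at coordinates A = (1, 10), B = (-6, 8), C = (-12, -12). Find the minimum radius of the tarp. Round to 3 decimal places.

12.777

Side lengths²: AB² = 53, AC² = 653, BC² = 436.
Since AC² = 653 ≥ 436 + 53 = 489, the angle opposite AC is not acute, so the smallest enclosing circle has AC as diameter.
Centre = midpoint of AC = (-5.5, -1), r² = 653/4 = 163.25.
r = √(163.25) ≈ 12.777.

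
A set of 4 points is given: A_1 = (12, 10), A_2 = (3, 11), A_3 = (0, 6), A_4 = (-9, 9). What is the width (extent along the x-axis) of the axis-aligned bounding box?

21

max x = 12, min x = -9, so width = 21.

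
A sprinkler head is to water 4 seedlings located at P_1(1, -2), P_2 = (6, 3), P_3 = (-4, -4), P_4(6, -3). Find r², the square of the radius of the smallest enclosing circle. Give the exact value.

37.25

The minimum enclosing circle of a finite set is fixed by two of the points (as a diameter) or three (as a circumcircle).
The farthest pair is P_2–P_3 with squared distance 149. The circle on this segment as diameter has centre (1, -0.5) and r² = 149/4 = 37.25.
Check P_1: distance² to centre = 2.25 ≤ 37.25, so it lies inside.
All remaining points lie in this disk, and no smaller disk contains both endpoints, so this is the minimum enclosing circle.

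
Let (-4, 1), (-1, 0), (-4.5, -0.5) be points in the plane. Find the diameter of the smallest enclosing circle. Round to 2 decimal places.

Call the three points A, B, C in the order given.
Side lengths²: AB² = 10, AC² = 2.5, BC² = 12.5.
Since BC² = 12.5 ≥ 10 + 2.5 = 12.5, the angle opposite BC is not acute, so the smallest enclosing circle has BC as diameter.
Centre = midpoint of BC = (-2.75, -0.25), r² = 12.5/4 = 3.125.
Diameter = 2r = 2√(3.125) ≈ 3.54.

3.54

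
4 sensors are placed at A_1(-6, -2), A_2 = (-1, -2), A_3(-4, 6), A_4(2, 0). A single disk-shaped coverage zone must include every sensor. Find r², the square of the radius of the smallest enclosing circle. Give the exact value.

23.12

By Welzl's lemma the MEC is supported by two points (diametrically opposite) or three points (on a circumcircle).
The minimum enclosing circle is determined by three boundary points: A_1, A_3, A_4.
Their circumcentre is (-2.6, 1.4) with r² = 23.12.
The farthest remaining point A_2 is at distance² 14.12 ≤ 23.12.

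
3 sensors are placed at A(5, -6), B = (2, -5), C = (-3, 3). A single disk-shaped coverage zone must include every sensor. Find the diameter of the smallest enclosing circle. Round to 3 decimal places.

12.042

Side lengths²: AB² = 10, AC² = 145, BC² = 89.
Since AC² = 145 ≥ 89 + 10 = 99, the angle opposite AC is not acute, so the smallest enclosing circle has AC as diameter.
Centre = midpoint of AC = (1, -1.5), r² = 145/4 = 36.25.
Diameter = 2r = 2√(36.25) ≈ 12.042.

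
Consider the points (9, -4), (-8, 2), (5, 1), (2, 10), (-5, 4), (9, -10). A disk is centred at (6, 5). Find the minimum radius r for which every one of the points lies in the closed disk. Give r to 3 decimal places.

The required radius is the distance from (6, 5) to the farthest point.
Squared distances: 90, 205, 17, 41, 122, 234.
Maximum is 234, attained at (9, -10).
r = √234 ≈ 15.297.

15.297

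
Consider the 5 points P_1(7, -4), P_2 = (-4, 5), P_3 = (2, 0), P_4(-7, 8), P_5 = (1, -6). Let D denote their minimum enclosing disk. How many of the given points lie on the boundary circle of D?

2

The minimum enclosing circle of a finite set is fixed by two of the points (as a diameter) or three (as a circumcircle).
The farthest pair is P_1–P_4 with squared distance 340. The circle on this segment as diameter has centre (0, 2) and r² = 340/4 = 85.
Check P_2: distance² to centre = 25 ≤ 85, so it lies inside.
All remaining points lie in this disk, and no smaller disk contains both endpoints, so this is the minimum enclosing circle.
The points at distance exactly r from the centre are P_1, P_4 — 2 points.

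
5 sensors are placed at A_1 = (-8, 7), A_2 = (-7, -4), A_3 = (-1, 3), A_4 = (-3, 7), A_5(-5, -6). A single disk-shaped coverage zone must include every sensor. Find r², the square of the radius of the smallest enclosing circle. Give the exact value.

The minimum enclosing circle of a finite set is fixed by two of the points (as a diameter) or three (as a circumcircle).
The minimum enclosing circle is determined by three boundary points: A_1, A_4, A_5.
Their circumcentre is (-5.5, 19/26) with r² = 15397/338.
The farthest remaining point A_3 is at distance² 8585/338 ≤ 15397/338.

15397/338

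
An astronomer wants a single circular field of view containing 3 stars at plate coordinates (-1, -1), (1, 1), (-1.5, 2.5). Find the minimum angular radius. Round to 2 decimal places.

1.82

Call the three points A, B, C in the order given.
Side lengths²: AB² = 8, AC² = 12.5, BC² = 8.5.
Since AC² = 12.5 < 8.5 + 8 = 16.5, the triangle is acute, so the smallest enclosing circle is the circumcircle.
Circumcentre = (-0.8125, 0.8125), r² = 3.3203125.
r = √(3.3203125) ≈ 1.82.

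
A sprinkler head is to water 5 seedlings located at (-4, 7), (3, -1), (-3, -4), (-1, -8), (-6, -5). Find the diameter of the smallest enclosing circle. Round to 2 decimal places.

15.30

The minimum enclosing circle of a finite set is fixed by two of the points (as a diameter) or three (as a circumcircle).
The farthest pair is (-4, 7)–(-1, -8) with squared distance 234. The circle on this segment as diameter has centre (-2.5, -0.5) and r² = 234/4 = 58.5.
Check (3, -1): distance² to centre = 30.5 ≤ 58.5, so it lies inside.
All remaining points lie in this disk, and no smaller disk contains both endpoints, so this is the minimum enclosing circle.
Diameter = 2r = 2√(58.5) ≈ 15.30.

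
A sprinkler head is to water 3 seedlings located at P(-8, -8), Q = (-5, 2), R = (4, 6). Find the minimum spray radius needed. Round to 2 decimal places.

Side lengths²: PQ² = 109, PR² = 340, QR² = 97.
Since PR² = 340 ≥ 109 + 97 = 206, the angle opposite PR is not acute, so the smallest enclosing circle has PR as diameter.
Centre = midpoint of PR = (-2, -1), r² = 340/4 = 85.
r = √85 ≈ 9.22.

9.22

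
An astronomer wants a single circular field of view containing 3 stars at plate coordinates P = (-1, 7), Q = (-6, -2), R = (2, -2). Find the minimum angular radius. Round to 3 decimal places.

5.426

Side lengths²: PQ² = 106, PR² = 90, QR² = 64.
Since PQ² = 106 < 90 + 64 = 154, the triangle is acute, so the smallest enclosing circle is the circumcircle.
Circumcentre = (-2, 5/3), r² = 265/9.
r = √(265/9) ≈ 5.426.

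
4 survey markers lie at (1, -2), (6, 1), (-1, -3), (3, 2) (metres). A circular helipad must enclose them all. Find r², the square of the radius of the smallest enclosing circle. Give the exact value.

By Welzl's lemma the MEC is supported by two points (diametrically opposite) or three points (on a circumcircle).
The farthest pair is (6, 1)–(-1, -3) with squared distance 65. The circle on this segment as diameter has centre (2.5, -1) and r² = 65/4 = 16.25.
Check (1, -2): distance² to centre = 3.25 ≤ 16.25, so it lies inside.
All remaining points lie in this disk, and no smaller disk contains both endpoints, so this is the minimum enclosing circle.

16.25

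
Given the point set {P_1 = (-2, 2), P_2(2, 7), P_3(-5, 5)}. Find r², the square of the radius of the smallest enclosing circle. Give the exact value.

Side lengths²: P_1P_2² = 41, P_1P_3² = 18, P_2P_3² = 53.
Since P_2P_3² = 53 < 41 + 18 = 59, the triangle is acute, so the smallest enclosing circle is the circumcircle.
Circumcentre = (-25/18, 101/18), r² = 2173/162.

2173/162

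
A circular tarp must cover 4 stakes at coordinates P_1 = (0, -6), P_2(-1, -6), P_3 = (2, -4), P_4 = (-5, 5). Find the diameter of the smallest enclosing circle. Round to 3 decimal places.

The farthest pair is P_1–P_4 with squared distance 146. The circle on this segment as diameter has centre (-2.5, -0.5) and r² = 146/4 = 36.5.
Check P_2: distance² to centre = 32.5 ≤ 36.5, so it lies inside.
All remaining points lie in this disk, and no smaller disk contains both endpoints, so this is the minimum enclosing circle.
Diameter = 2r = 2√(36.5) ≈ 12.083.

12.083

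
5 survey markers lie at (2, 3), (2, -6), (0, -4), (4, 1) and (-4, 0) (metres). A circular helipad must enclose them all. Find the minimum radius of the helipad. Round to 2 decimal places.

The minimum enclosing circle of a finite set is fixed by two of the points (as a diameter) or three (as a circumcircle).
The minimum enclosing circle is determined by three boundary points: (2, 3), (2, -6), (-4, 0).
Their circumcentre is (0.5, -1.5) with r² = 22.5.
The farthest remaining point (4, 1) is at distance² 18.5 ≤ 22.5.
r = √(22.5) ≈ 4.74.

4.74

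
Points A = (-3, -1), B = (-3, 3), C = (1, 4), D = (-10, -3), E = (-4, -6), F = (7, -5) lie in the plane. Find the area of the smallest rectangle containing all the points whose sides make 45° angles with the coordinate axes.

In coordinates u = x + y, v = x − y the rectangle is axis-aligned; the map (x,y)→(u,v) scales areas by 2.
u-values: -4, 0, 5, -13, -10, 2; range = 5 − (-13) = 18.
v-values: -2, -6, -3, -7, 2, 12; range = 12 − (-7) = 19.
Area = (18 × 19) / 2 = 171.

171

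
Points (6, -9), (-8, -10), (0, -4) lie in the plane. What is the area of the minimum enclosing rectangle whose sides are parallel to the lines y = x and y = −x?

In coordinates u = x + y, v = x − y the rectangle is axis-aligned; the map (x,y)→(u,v) scales areas by 2.
u-values: -3, -18, -4; range = -3 − (-18) = 15.
v-values: 15, 2, 4; range = 15 − 2 = 13.
Area = (15 × 13) / 2 = 97.5.

97.5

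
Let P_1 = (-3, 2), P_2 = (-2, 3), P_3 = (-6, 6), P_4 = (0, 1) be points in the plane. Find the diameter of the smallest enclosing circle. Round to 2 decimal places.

7.81

The minimum enclosing circle of a finite set is fixed by two of the points (as a diameter) or three (as a circumcircle).
The farthest pair is P_3–P_4 with squared distance 61. The circle on this segment as diameter has centre (-3, 3.5) and r² = 61/4 = 15.25.
Check P_1: distance² to centre = 2.25 ≤ 15.25, so it lies inside.
All remaining points lie in this disk, and no smaller disk contains both endpoints, so this is the minimum enclosing circle.
Diameter = 2r = 2√(15.25) ≈ 7.81.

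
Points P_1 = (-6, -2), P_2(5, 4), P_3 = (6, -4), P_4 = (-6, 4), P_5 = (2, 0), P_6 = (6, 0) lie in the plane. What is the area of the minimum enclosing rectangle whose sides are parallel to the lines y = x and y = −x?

In coordinates u = x + y, v = x − y the rectangle is axis-aligned; the map (x,y)→(u,v) scales areas by 2.
u-values: -8, 9, 2, -2, 2, 6; range = 9 − (-8) = 17.
v-values: -4, 1, 10, -10, 2, 6; range = 10 − (-10) = 20.
Area = (17 × 20) / 2 = 170.

170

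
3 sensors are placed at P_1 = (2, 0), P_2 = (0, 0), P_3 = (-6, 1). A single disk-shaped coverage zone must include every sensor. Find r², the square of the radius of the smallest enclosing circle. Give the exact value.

16.25

Side lengths²: P_1P_2² = 4, P_1P_3² = 65, P_2P_3² = 37.
Since P_1P_3² = 65 ≥ 37 + 4 = 41, the angle opposite P_1P_3 is not acute, so the smallest enclosing circle has P_1P_3 as diameter.
Centre = midpoint of P_1P_3 = (-2, 0.5), r² = 65/4 = 16.25.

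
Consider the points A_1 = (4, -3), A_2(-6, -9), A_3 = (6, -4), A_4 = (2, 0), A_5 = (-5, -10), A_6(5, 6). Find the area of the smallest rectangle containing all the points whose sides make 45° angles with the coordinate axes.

143

In coordinates u = x + y, v = x − y the rectangle is axis-aligned; the map (x,y)→(u,v) scales areas by 2.
u-values: 1, -15, 2, 2, -15, 11; range = 11 − (-15) = 26.
v-values: 7, 3, 10, 2, 5, -1; range = 10 − (-1) = 11.
Area = (26 × 11) / 2 = 143.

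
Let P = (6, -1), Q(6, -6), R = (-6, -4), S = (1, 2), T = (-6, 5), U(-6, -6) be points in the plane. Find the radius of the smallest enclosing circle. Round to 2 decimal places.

8.14

The minimum enclosing circle of a finite set is fixed by two of the points (as a diameter) or three (as a circumcircle).
The farthest pair is Q–T with squared distance 265. The circle on this segment as diameter has centre (0, -0.5) and r² = 265/4 = 66.25.
Check P: distance² to centre = 36.25 ≤ 66.25, so it lies inside.
All remaining points lie in this disk, and no smaller disk contains both endpoints, so this is the minimum enclosing circle.
r = √(66.25) ≈ 8.14.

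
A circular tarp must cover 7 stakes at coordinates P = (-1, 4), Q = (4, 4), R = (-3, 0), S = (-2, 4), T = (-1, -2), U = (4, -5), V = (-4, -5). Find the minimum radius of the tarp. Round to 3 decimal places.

The minimum enclosing circle of a finite set is fixed by two of the points (as a diameter) or three (as a circumcircle).
The farthest pair is Q–V with squared distance 145. The circle on this segment as diameter has centre (0, -0.5) and r² = 145/4 = 36.25.
Check P: distance² to centre = 21.25 ≤ 36.25, so it lies inside.
All remaining points lie in this disk, and no smaller disk contains both endpoints, so this is the minimum enclosing circle.
r = √(36.25) ≈ 6.021.

6.021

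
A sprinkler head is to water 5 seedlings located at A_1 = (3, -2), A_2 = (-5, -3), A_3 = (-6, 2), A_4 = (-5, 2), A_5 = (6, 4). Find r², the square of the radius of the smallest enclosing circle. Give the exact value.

A smallest enclosing disk is always determined by at most three of the input points on its boundary.
The minimum enclosing circle is determined by three boundary points: A_2, A_3, A_5.
Their circumcentre is (12/31, 21/31) with r² = 40885/961.
The farthest remaining point A_4 is at distance² 29570/961 ≤ 40885/961.

40885/961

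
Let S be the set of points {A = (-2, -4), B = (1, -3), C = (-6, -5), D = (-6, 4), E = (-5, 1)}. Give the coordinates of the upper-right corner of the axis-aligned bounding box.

x-range [-6, 1], y-range [-5, 4].
The upper-right corner is (1, 4).

(1, 4)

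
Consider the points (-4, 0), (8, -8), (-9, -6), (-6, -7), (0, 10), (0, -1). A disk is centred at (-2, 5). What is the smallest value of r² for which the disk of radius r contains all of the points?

269

The required radius is the distance from (-2, 5) to the farthest point.
Squared distances: 29, 269, 170, 160, 29, 40.
Maximum is 269, attained at (8, -8).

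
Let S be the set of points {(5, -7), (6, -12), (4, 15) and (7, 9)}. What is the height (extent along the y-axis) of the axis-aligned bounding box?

max y = 15, min y = -12, so height = 27.

27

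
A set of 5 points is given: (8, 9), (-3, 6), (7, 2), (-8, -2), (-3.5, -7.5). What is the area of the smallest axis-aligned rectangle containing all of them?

264

x ranges over [-8, 8], width 16.
y ranges over [-7.5, 9], height 16.5.
Area = 16 × 16.5 = 264.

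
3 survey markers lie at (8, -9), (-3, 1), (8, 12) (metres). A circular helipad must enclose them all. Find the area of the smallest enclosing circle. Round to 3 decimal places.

347.146

Call the three points A, B, C in the order given.
Side lengths²: AB² = 221, AC² = 441, BC² = 242.
Since AC² = 441 < 242 + 221 = 463, the triangle is acute, so the smallest enclosing circle is the circumcircle.
Circumcentre = (7.5, 1.5), r² = 110.5.
Area = π·r² = π·110.5 ≈ 347.146.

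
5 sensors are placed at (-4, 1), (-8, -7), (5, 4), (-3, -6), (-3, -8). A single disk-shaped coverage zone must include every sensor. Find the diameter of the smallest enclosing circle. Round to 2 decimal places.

17.03

By Welzl's lemma the MEC is supported by two points (diametrically opposite) or three points (on a circumcircle).
The farthest pair is (-8, -7)–(5, 4) with squared distance 290. The circle on this segment as diameter has centre (-1.5, -1.5) and r² = 290/4 = 72.5.
Check (-4, 1): distance² to centre = 12.5 ≤ 72.5, so it lies inside.
All remaining points lie in this disk, and no smaller disk contains both endpoints, so this is the minimum enclosing circle.
Diameter = 2r = 2√(72.5) ≈ 17.03.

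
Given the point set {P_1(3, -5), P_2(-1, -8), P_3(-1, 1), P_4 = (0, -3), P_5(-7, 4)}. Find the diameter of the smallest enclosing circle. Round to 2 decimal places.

By Welzl's lemma the MEC is supported by two points (diametrically opposite) or three points (on a circumcircle).
The minimum enclosing circle is determined by three boundary points: P_1, P_2, P_5.
Their circumcentre is (-31/11, -31/22) with r² = 22625/484.
The farthest remaining point P_4 is at distance² 5069/484 ≤ 22625/484.
Diameter = 2r = 2√(22625/484) ≈ 13.67.

13.67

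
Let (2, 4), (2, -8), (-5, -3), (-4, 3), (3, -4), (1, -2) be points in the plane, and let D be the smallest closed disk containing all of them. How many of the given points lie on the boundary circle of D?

3

The minimum enclosing circle of a finite set is fixed by two of the points (as a diameter) or three (as a circumcircle).
The minimum enclosing circle is determined by three boundary points: (2, 4), (2, -8), (-4, 3).
Their circumcentre is (-1/12, -2) with r² = 5809/144.
The farthest remaining point (-5, -3) is at distance² 3625/144 ≤ 5809/144.
The points at distance exactly r from the centre are (2, 4), (2, -8), (-4, 3) — 3 points.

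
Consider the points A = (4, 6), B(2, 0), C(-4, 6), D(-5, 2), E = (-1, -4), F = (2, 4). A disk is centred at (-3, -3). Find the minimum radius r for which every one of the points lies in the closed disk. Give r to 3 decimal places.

11.402

The required radius is the distance from (-3, -3) to the farthest point.
Squared distances: 130, 34, 82, 29, 5, 74.
Maximum is 130, attained at A.
r = √130 ≈ 11.402.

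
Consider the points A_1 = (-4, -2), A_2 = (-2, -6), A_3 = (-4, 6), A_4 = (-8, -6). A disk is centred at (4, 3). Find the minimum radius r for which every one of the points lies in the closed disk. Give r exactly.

15

The required radius is the distance from (4, 3) to the farthest point.
Squared distances: 89, 117, 73, 225.
Maximum is 225, attained at A_4.
r = √225 = 15.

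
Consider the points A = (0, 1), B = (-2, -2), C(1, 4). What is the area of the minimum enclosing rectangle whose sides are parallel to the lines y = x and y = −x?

In coordinates u = x + y, v = x − y the rectangle is axis-aligned; the map (x,y)→(u,v) scales areas by 2.
u-values: 1, -4, 5; range = 5 − (-4) = 9.
v-values: -1, 0, -3; range = 0 − (-3) = 3.
Area = (9 × 3) / 2 = 13.5.

13.5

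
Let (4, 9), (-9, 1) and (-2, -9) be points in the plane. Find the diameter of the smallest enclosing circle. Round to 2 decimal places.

19.01

Call the three points A, B, C in the order given.
Side lengths²: AB² = 233, AC² = 360, BC² = 149.
Since AC² = 360 < 233 + 149 = 382, the triangle is acute, so the smallest enclosing circle is the circumcircle.
Circumcentre = (29/62, 11/62), r² = 173585/1922.
Diameter = 2r = 2√(173585/1922) ≈ 19.01.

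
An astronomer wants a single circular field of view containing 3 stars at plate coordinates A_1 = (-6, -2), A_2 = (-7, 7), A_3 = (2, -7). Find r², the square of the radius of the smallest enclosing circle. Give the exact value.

69.25

Side lengths²: A_1A_2² = 82, A_1A_3² = 89, A_2A_3² = 277.
Since A_2A_3² = 277 ≥ 89 + 82 = 171, the angle opposite A_2A_3 is not acute, so the smallest enclosing circle has A_2A_3 as diameter.
Centre = midpoint of A_2A_3 = (-2.5, 0), r² = 277/4 = 69.25.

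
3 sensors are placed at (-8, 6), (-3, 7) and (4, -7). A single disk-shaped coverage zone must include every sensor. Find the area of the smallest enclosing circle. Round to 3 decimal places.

245.830

Call the three points A, B, C in the order given.
Side lengths²: AB² = 26, AC² = 313, BC² = 245.
Since AC² = 313 ≥ 245 + 26 = 271, the angle opposite AC is not acute, so the smallest enclosing circle has AC as diameter.
Centre = midpoint of AC = (-2, -0.5), r² = 313/4 = 78.25.
Area = π·r² = π·78.25 ≈ 245.830.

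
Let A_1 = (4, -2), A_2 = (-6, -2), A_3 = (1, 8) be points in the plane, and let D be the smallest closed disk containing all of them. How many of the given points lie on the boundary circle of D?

3

Side lengths²: A_1A_2² = 100, A_1A_3² = 109, A_2A_3² = 149.
Since A_2A_3² = 149 < 109 + 100 = 209, the triangle is acute, so the smallest enclosing circle is the circumcircle.
Circumcentre = (-1, 1.95), r² = 40.6025.
The points at distance exactly r from the centre are A_1, A_2, A_3 — 3 points.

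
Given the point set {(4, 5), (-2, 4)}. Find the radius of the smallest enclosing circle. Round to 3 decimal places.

3.041

The smallest circle enclosing two points has them as diameter endpoints.
Centre = midpoint = (1, 4.5); r² = |(4, 5)−(-2, 4)|²/4 = 37/4 = 9.25.
r = √(9.25) ≈ 3.041.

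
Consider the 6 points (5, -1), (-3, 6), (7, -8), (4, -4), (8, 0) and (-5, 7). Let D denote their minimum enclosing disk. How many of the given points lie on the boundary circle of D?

The farthest pair is (7, -8)–(-5, 7) with squared distance 369. The circle on this segment as diameter has centre (1, -0.5) and r² = 369/4 = 92.25.
Check (5, -1): distance² to centre = 16.25 ≤ 92.25, so it lies inside.
All remaining points lie in this disk, and no smaller disk contains both endpoints, so this is the minimum enclosing circle.
The points at distance exactly r from the centre are (7, -8), (-5, 7) — 2 points.

2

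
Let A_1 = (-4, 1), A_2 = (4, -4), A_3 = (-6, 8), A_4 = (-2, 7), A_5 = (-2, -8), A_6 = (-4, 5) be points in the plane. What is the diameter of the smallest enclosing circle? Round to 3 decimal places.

By Welzl's lemma the MEC is supported by two points (diametrically opposite) or three points (on a circumcircle).
The minimum enclosing circle is determined by three boundary points: A_2, A_3, A_5.
Their circumcentre is (-22/7, 3/14) with r² = 13481/196.
The farthest remaining point A_4 is at distance² 9281/196 ≤ 13481/196.
Diameter = 2r = 2√(13481/196) ≈ 16.587.

16.587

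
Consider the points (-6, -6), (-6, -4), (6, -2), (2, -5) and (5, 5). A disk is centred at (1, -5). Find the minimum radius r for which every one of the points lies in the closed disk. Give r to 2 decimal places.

The required radius is the distance from (1, -5) to the farthest point.
Squared distances: 50, 50, 34, 1, 116.
Maximum is 116, attained at (5, 5).
r = √116 ≈ 10.77.

10.77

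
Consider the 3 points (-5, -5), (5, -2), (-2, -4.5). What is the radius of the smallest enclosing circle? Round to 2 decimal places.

5.22

Call the three points A, B, C in the order given.
Side lengths²: AB² = 109, AC² = 9.25, BC² = 55.25.
Since AB² = 109 ≥ 55.25 + 9.25 = 64.5, the angle opposite AB is not acute, so the smallest enclosing circle has AB as diameter.
Centre = midpoint of AB = (0, -3.5), r² = 109/4 = 27.25.
r = √(27.25) ≈ 5.22.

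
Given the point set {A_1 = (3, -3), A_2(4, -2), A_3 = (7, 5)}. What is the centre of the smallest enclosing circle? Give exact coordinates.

Side lengths²: A_1A_2² = 2, A_1A_3² = 80, A_2A_3² = 58.
Since A_1A_3² = 80 ≥ 58 + 2 = 60, the angle opposite A_1A_3 is not acute, so the smallest enclosing circle has A_1A_3 as diameter.
Centre = midpoint of A_1A_3 = (5, 1), r² = 80/4 = 20.
Centre = (5, 1).

(5, 1)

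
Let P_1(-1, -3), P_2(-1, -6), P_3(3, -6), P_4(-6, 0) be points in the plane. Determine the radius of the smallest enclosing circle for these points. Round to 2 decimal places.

5.41

By Welzl's lemma the MEC is supported by two points (diametrically opposite) or three points (on a circumcircle).
The farthest pair is P_3–P_4 with squared distance 117. The circle on this segment as diameter has centre (-1.5, -3) and r² = 117/4 = 29.25.
Check P_1: distance² to centre = 0.25 ≤ 29.25, so it lies inside.
All remaining points lie in this disk, and no smaller disk contains both endpoints, so this is the minimum enclosing circle.
r = √(29.25) ≈ 5.41.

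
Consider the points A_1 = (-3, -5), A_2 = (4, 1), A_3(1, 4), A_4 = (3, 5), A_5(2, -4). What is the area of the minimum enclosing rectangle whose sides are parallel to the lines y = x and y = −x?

72

In coordinates u = x + y, v = x − y the rectangle is axis-aligned; the map (x,y)→(u,v) scales areas by 2.
u-values: -8, 5, 5, 8, -2; range = 8 − (-8) = 16.
v-values: 2, 3, -3, -2, 6; range = 6 − (-3) = 9.
Area = (16 × 9) / 2 = 72.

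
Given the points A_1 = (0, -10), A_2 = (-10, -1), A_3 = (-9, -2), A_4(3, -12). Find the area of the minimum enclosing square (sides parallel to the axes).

169

The bounding box has width 13 and height 11.
An axis-aligned square enclosing the set must have side ≥ max(width, height).
So the minimum side is max(13, 11) = 13.
Area = 13² = 169.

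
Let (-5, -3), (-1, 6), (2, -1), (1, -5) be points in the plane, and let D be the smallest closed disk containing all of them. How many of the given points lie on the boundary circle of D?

The minimum enclosing circle of a finite set is fixed by two of the points (as a diameter) or three (as a circumcircle).
The minimum enclosing circle is determined by three boundary points: (-5, -3), (-1, 6), (1, -5).
Their circumcentre is (-33/62, 25/62) with r² = 60625/1922.
The farthest remaining point (2, -1) is at distance² 16109/1922 ≤ 60625/1922.
The points at distance exactly r from the centre are (-5, -3), (-1, 6), (1, -5) — 3 points.

3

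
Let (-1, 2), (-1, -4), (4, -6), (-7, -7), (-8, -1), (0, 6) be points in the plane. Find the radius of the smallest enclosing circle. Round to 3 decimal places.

7.584

A smallest enclosing disk is always determined by at most three of the input points on its boundary.
The minimum enclosing circle is determined by three boundary points: (4, -6), (-7, -7), (0, 6).
Their circumcentre is (-67/34, -45/34) with r² = 33245/578.
The farthest remaining point (-8, -1) is at distance² 21073/578 ≤ 33245/578.
r = √(33245/578) ≈ 7.584.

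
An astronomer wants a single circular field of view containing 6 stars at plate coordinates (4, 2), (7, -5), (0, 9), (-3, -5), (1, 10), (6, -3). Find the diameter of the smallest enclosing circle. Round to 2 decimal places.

16.72

The minimum enclosing circle of a finite set is fixed by two of the points (as a diameter) or three (as a circumcircle).
The minimum enclosing circle is determined by three boundary points: (7, -5), (-3, -5), (1, 10).
Their circumcentre is (2, 1.7) with r² = 69.89.
The farthest remaining point (0, 9) is at distance² 57.29 ≤ 69.89.
Diameter = 2r = 2√(69.89) ≈ 16.72.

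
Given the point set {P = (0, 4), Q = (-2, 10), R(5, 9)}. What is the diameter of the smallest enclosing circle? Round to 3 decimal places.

Side lengths²: PQ² = 40, PR² = 50, QR² = 50.
Since QR² = 50 < 50 + 40 = 90, the triangle is acute, so the smallest enclosing circle is the circumcircle.
Circumcentre = (1.25, 7.75), r² = 15.625.
Diameter = 2r = 2√(15.625) ≈ 7.906.

7.906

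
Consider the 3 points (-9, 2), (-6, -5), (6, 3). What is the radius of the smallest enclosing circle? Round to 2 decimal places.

Call the three points A, B, C in the order given.
Side lengths²: AB² = 58, AC² = 226, BC² = 208.
Since AC² = 226 < 208 + 58 = 266, the triangle is acute, so the smallest enclosing circle is the circumcircle.
Circumcentre = (-38/27, 10/9), r² = 42601/729.
r = √(42601/729) ≈ 7.64.

7.64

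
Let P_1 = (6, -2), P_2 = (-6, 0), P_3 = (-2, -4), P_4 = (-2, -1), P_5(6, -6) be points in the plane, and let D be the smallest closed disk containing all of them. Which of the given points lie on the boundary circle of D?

P_2, P_5

The minimum enclosing circle of a finite set is fixed by two of the points (as a diameter) or three (as a circumcircle).
The farthest pair is P_2–P_5 with squared distance 180. The circle on this segment as diameter has centre (0, -3) and r² = 180/4 = 45.
Check P_1: distance² to centre = 37 ≤ 45, so it lies inside.
All remaining points lie in this disk, and no smaller disk contains both endpoints, so this is the minimum enclosing circle.
The points at distance exactly r from the centre are P_2, P_5 — 2 points.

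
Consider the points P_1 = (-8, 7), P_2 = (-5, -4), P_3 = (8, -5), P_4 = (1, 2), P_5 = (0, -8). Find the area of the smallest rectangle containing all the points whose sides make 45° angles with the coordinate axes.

In coordinates u = x + y, v = x − y the rectangle is axis-aligned; the map (x,y)→(u,v) scales areas by 2.
u-values: -1, -9, 3, 3, -8; range = 3 − (-9) = 12.
v-values: -15, -1, 13, -1, 8; range = 13 − (-15) = 28.
Area = (12 × 28) / 2 = 168.

168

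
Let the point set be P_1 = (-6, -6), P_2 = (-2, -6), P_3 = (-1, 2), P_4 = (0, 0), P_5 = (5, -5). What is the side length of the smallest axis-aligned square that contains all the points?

The bounding box has width 11 and height 8.
An axis-aligned square enclosing the set must have side ≥ max(width, height).
So the minimum side is max(11, 8) = 11.

11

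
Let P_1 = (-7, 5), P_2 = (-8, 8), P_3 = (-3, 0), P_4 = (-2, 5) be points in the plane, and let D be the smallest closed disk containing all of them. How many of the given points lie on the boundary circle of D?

2

A smallest enclosing disk is always determined by at most three of the input points on its boundary.
The farthest pair is P_2–P_3 with squared distance 89. The circle on this segment as diameter has centre (-5.5, 4) and r² = 89/4 = 22.25.
Check P_1: distance² to centre = 3.25 ≤ 22.25, so it lies inside.
All remaining points lie in this disk, and no smaller disk contains both endpoints, so this is the minimum enclosing circle.
The points at distance exactly r from the centre are P_2, P_3 — 2 points.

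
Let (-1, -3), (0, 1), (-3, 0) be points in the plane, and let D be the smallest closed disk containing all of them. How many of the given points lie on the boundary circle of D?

Call the three points A, B, C in the order given.
Side lengths²: AB² = 17, AC² = 13, BC² = 10.
Since AB² = 17 < 13 + 10 = 23, the triangle is acute, so the smallest enclosing circle is the circumcircle.
Circumcentre = (-23/22, -19/22), r² = 1105/242.
The points at distance exactly r from the centre are (-1, -3), (0, 1), (-3, 0) — 3 points.

3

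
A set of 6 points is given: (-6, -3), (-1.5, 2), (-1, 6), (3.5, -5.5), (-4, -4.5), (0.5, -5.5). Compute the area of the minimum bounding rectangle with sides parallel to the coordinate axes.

x ranges over [-6, 3.5], width 9.5.
y ranges over [-5.5, 6], height 11.5.
Area = 9.5 × 11.5 = 109.25.

109.25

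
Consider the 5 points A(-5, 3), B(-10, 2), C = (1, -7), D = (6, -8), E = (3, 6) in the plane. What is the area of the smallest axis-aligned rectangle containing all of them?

x ranges over [-10, 6], width 16.
y ranges over [-8, 6], height 14.
Area = 16 × 14 = 224.

224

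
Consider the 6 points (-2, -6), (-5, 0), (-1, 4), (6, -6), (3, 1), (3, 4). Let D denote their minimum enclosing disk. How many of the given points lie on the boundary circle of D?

3

The minimum enclosing circle of a finite set is fixed by two of the points (as a diameter) or three (as a circumcircle).
The minimum enclosing circle is determined by three boundary points: (-5, 0), (-1, 4), (6, -6).
Their circumcentre is (35/34, -69/34) with r² = 23393/578.
The farthest remaining point (3, 4) is at distance² 23257/578 ≤ 23393/578.
The points at distance exactly r from the centre are (-5, 0), (-1, 4), (6, -6) — 3 points.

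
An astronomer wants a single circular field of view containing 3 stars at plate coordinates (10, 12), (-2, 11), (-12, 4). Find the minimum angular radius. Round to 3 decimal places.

11.705

Call the three points A, B, C in the order given.
Side lengths²: AB² = 145, AC² = 548, BC² = 149.
Since AC² = 548 ≥ 149 + 145 = 294, the angle opposite AC is not acute, so the smallest enclosing circle has AC as diameter.
Centre = midpoint of AC = (-1, 8), r² = 548/4 = 137.
r = √137 ≈ 11.705.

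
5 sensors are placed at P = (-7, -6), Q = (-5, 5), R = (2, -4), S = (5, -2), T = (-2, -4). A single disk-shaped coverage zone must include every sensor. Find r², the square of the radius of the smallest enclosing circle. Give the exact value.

93125/1922

A smallest enclosing disk is always determined by at most three of the input points on its boundary.
The minimum enclosing circle is determined by three boundary points: P, Q, S.
Their circumcentre is (-119/62, -77/62) with r² = 93125/1922.
The farthest remaining point R is at distance² 44145/1922 ≤ 93125/1922.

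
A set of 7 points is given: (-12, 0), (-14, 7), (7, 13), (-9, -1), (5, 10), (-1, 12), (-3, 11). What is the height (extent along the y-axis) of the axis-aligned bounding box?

14

max y = 13, min y = -1, so height = 14.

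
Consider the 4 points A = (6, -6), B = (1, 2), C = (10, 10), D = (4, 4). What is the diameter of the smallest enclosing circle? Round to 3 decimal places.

16.492

A smallest enclosing disk is always determined by at most three of the input points on its boundary.
The farthest pair is A–C with squared distance 272. The circle on this segment as diameter has centre (8, 2) and r² = 272/4 = 68.
Check B: distance² to centre = 49 ≤ 68, so it lies inside.
All remaining points lie in this disk, and no smaller disk contains both endpoints, so this is the minimum enclosing circle.
Diameter = 2r = 2√68 ≈ 16.492.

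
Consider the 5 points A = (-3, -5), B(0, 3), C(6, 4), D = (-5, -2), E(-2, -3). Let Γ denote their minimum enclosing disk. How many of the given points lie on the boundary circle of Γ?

The minimum enclosing circle is determined by three boundary points: A, C, D.
Their circumcentre is (1.1, -0.1) with r² = 40.82.
The farthest remaining point E is at distance² 18.02 ≤ 40.82.
The points at distance exactly r from the centre are A, C, D — 3 points.

3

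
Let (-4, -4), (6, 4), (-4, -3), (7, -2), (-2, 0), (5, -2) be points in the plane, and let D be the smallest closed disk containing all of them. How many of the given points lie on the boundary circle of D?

2

By Welzl's lemma the MEC is supported by two points (diametrically opposite) or three points (on a circumcircle).
The farthest pair is (-4, -4)–(6, 4) with squared distance 164. The circle on this segment as diameter has centre (1, 0) and r² = 164/4 = 41.
Check (-4, -3): distance² to centre = 34 ≤ 41, so it lies inside.
All remaining points lie in this disk, and no smaller disk contains both endpoints, so this is the minimum enclosing circle.
The points at distance exactly r from the centre are (-4, -4), (6, 4) — 2 points.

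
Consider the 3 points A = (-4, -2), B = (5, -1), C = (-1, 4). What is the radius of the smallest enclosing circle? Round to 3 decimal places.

Side lengths²: AB² = 82, AC² = 45, BC² = 61.
Since AB² = 82 < 61 + 45 = 106, the triangle is acute, so the smallest enclosing circle is the circumcircle.
Circumcentre = (13/34, -15/34), r² = 12505/578.
r = √(12505/578) ≈ 4.651.

4.651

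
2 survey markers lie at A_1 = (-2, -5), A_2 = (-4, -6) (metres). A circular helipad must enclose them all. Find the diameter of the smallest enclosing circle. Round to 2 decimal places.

2.24

The smallest circle enclosing two points has them as diameter endpoints.
Centre = midpoint = (-3, -5.5); r² = |A_1A_2|²/4 = 5/4 = 1.25.
Diameter = 2r = 2√(1.25) ≈ 2.24.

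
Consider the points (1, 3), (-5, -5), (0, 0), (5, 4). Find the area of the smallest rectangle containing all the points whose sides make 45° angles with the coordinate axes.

In coordinates u = x + y, v = x − y the rectangle is axis-aligned; the map (x,y)→(u,v) scales areas by 2.
u-values: 4, -10, 0, 9; range = 9 − (-10) = 19.
v-values: -2, 0, 0, 1; range = 1 − (-2) = 3.
Area = (19 × 3) / 2 = 28.5.

28.5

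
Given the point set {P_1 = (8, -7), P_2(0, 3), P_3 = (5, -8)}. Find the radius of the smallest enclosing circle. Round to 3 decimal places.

Side lengths²: P_1P_2² = 164, P_1P_3² = 10, P_2P_3² = 146.
Since P_1P_2² = 164 ≥ 146 + 10 = 156, the angle opposite P_1P_2 is not acute, so the smallest enclosing circle has P_1P_2 as diameter.
Centre = midpoint of P_1P_2 = (4, -2), r² = 164/4 = 41.
r = √41 ≈ 6.403.

6.403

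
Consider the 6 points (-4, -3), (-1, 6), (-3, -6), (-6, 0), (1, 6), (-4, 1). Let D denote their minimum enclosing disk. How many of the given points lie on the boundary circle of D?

2

The farthest pair is (-3, -6)–(1, 6) with squared distance 160. The circle on this segment as diameter has centre (-1, 0) and r² = 160/4 = 40.
Check (-4, -3): distance² to centre = 18 ≤ 40, so it lies inside.
All remaining points lie in this disk, and no smaller disk contains both endpoints, so this is the minimum enclosing circle.
The points at distance exactly r from the centre are (-3, -6), (1, 6) — 2 points.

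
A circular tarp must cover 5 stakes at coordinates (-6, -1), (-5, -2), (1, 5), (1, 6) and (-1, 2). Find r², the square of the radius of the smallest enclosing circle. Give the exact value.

25

The farthest pair is (-5, -2)–(1, 6) with squared distance 100. The circle on this segment as diameter has centre (-2, 2) and r² = 100/4 = 25.
Check (-6, -1): distance² to centre = 25 ≤ 25, so it lies inside.
All remaining points lie in this disk, and no smaller disk contains both endpoints, so this is the minimum enclosing circle.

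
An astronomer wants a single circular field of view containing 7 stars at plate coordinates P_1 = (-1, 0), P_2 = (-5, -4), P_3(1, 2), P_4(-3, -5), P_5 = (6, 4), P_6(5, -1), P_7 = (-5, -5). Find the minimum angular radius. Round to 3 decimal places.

The minimum enclosing circle of a finite set is fixed by two of the points (as a diameter) or three (as a circumcircle).
The farthest pair is P_5–P_7 with squared distance 202. The circle on this segment as diameter has centre (0.5, -0.5) and r² = 202/4 = 50.5.
Check P_1: distance² to centre = 2.5 ≤ 50.5, so it lies inside.
All remaining points lie in this disk, and no smaller disk contains both endpoints, so this is the minimum enclosing circle.
r = √(50.5) ≈ 7.106.

7.106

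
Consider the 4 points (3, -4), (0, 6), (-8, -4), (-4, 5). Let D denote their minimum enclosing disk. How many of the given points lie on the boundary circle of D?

3

The minimum enclosing circle of a finite set is fixed by two of the points (as a diameter) or three (as a circumcircle).
The minimum enclosing circle is determined by three boundary points: (3, -4), (0, 6), (-8, -4).
Their circumcentre is (-2.5, -0.2) with r² = 44.69.
The farthest remaining point (-4, 5) is at distance² 29.29 ≤ 44.69.
The points at distance exactly r from the centre are (3, -4), (0, 6), (-8, -4) — 3 points.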